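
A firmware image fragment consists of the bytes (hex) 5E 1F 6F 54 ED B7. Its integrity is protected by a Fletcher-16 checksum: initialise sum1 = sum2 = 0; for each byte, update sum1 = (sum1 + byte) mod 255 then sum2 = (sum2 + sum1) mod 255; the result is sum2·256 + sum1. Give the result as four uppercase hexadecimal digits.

Running sums (mod 255):
  after byte 0 (5E): sum1=94, sum2=94
  after byte 1 (1F): sum1=125, sum2=219
  after byte 2 (6F): sum1=236, sum2=200
  after byte 3 (54): sum1=65, sum2=10
  after byte 4 (ED): sum1=47, sum2=57
  after byte 5 (B7): sum1=230, sum2=32
Checksum = sum2·256 + sum1 = 32·256 + 230 = 8422 = 0x20E6.

20E6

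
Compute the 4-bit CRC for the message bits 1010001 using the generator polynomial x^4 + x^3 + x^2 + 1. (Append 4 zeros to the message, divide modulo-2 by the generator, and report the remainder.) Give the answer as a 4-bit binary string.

0111

Append 4 zeros: 10100010000. Divide by 11101 (XOR where the leading bit is 1):
  pos 0: 10100 XOR 11101 = 01001
  pos 1: 10010 XOR 11101 = 01111
  pos 2: 11111 XOR 11101 = 00010
  pos 5: 10000 XOR 11101 = 01101
  pos 6: 11010 XOR 11101 = 00111
Remainder (last 4 bits) = 0111. This is the CRC / FCS.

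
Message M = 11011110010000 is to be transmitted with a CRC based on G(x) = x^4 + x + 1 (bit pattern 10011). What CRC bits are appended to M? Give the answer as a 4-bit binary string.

Append 4 zeros: 110111100100000000. Divide by 10011 (XOR where the leading bit is 1):
  pos 0: 11011 XOR 10011 = 01000
  pos 1: 10001 XOR 10011 = 00010
  pos 4: 10100 XOR 10011 = 00111
  pos 6: 11110 XOR 10011 = 01101
  pos 7: 11010 XOR 10011 = 01001
  pos 8: 10010 XOR 10011 = 00001
  pos 12: 10000 XOR 10011 = 00011
Remainder (last 4 bits) = 0110. This is the CRC / FCS.

0110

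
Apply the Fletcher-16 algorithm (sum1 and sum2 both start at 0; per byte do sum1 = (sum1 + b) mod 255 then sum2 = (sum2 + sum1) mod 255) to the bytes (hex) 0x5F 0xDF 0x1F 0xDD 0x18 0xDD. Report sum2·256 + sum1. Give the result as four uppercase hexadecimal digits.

Running sums (mod 255):
  after byte 0 (0x5F): sum1=95, sum2=95
  after byte 1 (0xDF): sum1=63, sum2=158
  after byte 2 (0x1F): sum1=94, sum2=252
  after byte 3 (0xDD): sum1=60, sum2=57
  after byte 4 (0x18): sum1=84, sum2=141
  after byte 5 (0xDD): sum1=50, sum2=191
Checksum = sum2·256 + sum1 = 191·256 + 50 = 48946 = 0xBF32.

BF32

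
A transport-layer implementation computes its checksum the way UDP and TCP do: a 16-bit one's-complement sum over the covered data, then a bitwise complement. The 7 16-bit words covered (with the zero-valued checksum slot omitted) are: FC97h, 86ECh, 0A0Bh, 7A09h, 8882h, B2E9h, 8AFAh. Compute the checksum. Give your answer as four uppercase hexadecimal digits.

3200

One's-complement addition (fold any carry out of bit 15 back into bit 0):
  0xFC97 + 0x86EC = 0x18383 → wrap carry → 0x8384
  0x8384 + 0x0A0B = 0x08D8F
  0x8D8F + 0x7A09 = 0x10798 → wrap carry → 0x0799
  0x0799 + 0x8882 = 0x0901B
  0x901B + 0xB2E9 = 0x14304 → wrap carry → 0x4305
  0x4305 + 0x8AFA = 0x0CDFF
One's-complement sum = 0xCDFF.
Checksum = ~0xCDFF & 0xFFFF = 0x3200.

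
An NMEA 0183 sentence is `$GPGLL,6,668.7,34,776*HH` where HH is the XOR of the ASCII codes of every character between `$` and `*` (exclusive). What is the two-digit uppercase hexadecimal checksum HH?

76

XOR the ASCII codes of the payload characters:
  'G' = 0x47 → acc = 0x47
  'P' = 0x50 → acc = 0x17
  'G' = 0x47 → acc = 0x50
  'L' = 0x4C → acc = 0x1C
  'L' = 0x4C → acc = 0x50
  ',' = 0x2C → acc = 0x7C
  '6' = 0x36 → acc = 0x4A
  ',' = 0x2C → acc = 0x66
  '6' = 0x36 → acc = 0x50
  '6' = 0x36 → acc = 0x66
  '8' = 0x38 → acc = 0x5E
  '.' = 0x2E → acc = 0x70
  '7' = 0x37 → acc = 0x47
  ',' = 0x2C → acc = 0x6B
  '3' = 0x33 → acc = 0x58
  '4' = 0x34 → acc = 0x6C
  ',' = 0x2C → acc = 0x40
  '7' = 0x37 → acc = 0x77
  '7' = 0x37 → acc = 0x40
  '6' = 0x36 → acc = 0x76
Checksum = 0x76.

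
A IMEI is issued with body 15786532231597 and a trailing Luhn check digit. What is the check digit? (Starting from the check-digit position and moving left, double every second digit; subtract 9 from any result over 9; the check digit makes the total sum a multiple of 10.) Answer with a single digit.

6

Partial digits right→left: 7 9 5 1 3 2 2 3 5 6 8 7 5 1
Double every second digit counting from the check-digit position (so the 1st, 3rd, 5th, ... of the partial from the right).
  doubled (with −9 where >9): 5 1 6 4 1 7 1 → sum 25
  kept as-is: 9 1 2 3 6 7 1 → sum 29
Total = 25 + 29 = 54.
Check digit = (10 − (54 mod 10)) mod 10 = 6.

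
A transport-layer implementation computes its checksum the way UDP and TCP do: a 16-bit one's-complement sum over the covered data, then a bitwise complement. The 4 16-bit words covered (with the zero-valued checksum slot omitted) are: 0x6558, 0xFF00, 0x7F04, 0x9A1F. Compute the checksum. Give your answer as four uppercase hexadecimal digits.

One's-complement addition (fold any carry out of bit 15 back into bit 0):
  0x6558 + 0xFF00 = 0x16458 → wrap carry → 0x6459
  0x6459 + 0x7F04 = 0x0E35D
  0xE35D + 0x9A1F = 0x17D7C → wrap carry → 0x7D7D
One's-complement sum = 0x7D7D.
Checksum = ~0x7D7D & 0xFFFF = 0x8282.

8282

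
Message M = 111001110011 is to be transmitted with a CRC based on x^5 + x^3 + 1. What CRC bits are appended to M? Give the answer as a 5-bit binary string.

10011

Append 5 zeros: 11100111001100000. Divide by 101001 (XOR where the leading bit is 1):
  pos 0: 111001 XOR 101001 = 010000
  pos 1: 100001 XOR 101001 = 001000
  pos 3: 100010 XOR 101001 = 001011
  pos 5: 101101 XOR 101001 = 000100
  pos 8: 100100 XOR 101001 = 001101
  pos 10: 110100 XOR 101001 = 011101
  pos 11: 111010 XOR 101001 = 010011
Remainder (last 5 bits) = 10011. This is the CRC / FCS.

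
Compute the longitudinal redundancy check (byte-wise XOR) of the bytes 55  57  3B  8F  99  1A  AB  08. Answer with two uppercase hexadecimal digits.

96

XOR the bytes together:
  start with 0x55
  0x55 ⊕ 0x57 = 0x02
  0x02 ⊕ 0x3B = 0x39
  0x39 ⊕ 0x8F = 0xB6
  0xB6 ⊕ 0x99 = 0x2F
  0x2F ⊕ 0x1A = 0x35
  0x35 ⊕ 0xAB = 0x9E
  0x9E ⊕ 0x08 = 0x96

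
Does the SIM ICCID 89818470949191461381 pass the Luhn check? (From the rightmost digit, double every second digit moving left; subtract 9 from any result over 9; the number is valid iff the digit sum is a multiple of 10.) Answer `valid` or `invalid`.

valid

From the right, keep odd positions and double even positions (subtract 9 from any doubled value over 9):
  doubled (positions 2,4,...): 7 2 8 9 9 9 5 7 7 7 → sum 70
  kept (positions 1,3,...): 1 3 6 1 1 4 0 4 1 9 → sum 30
Total = 100.
100 mod 10 = 0, so the number is valid.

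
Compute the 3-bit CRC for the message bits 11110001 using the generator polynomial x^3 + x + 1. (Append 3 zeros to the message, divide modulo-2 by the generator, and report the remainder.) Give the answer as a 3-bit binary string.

Append 3 zeros: 11110001000. Divide by 1011 (XOR where the leading bit is 1):
  pos 0: 1111 XOR 1011 = 0100
  pos 1: 1000 XOR 1011 = 0011
  pos 3: 1100 XOR 1011 = 0111
  pos 4: 1111 XOR 1011 = 0100
  pos 5: 1000 XOR 1011 = 0011
  pos 7: 1100 XOR 1011 = 0111
Remainder (last 3 bits) = 111. This is the CRC / FCS.

111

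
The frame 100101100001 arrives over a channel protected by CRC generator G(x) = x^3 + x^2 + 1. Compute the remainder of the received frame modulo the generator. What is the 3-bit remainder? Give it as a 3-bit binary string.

Modulo-2 division of 100101100001 by 1101:
  pos 0: 1001 XOR 1101 = 0100
  pos 1: 1000 XOR 1101 = 0101
  pos 2: 1011 XOR 1101 = 0110
  pos 3: 1101 XOR 1101 = 0000
Remainder = 001 (nonzero — an error is detected).

001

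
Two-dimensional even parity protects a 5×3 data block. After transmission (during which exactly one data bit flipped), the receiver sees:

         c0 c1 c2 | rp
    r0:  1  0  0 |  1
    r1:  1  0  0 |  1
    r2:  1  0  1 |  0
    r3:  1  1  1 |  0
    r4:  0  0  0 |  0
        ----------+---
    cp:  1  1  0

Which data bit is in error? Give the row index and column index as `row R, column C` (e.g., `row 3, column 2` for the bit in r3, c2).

row 3, column 0

Recompute each row's even parity and compare to rp:
  r0: data parity 1, sent rp 1 → ok
  r1: data parity 1, sent rp 1 → ok
  r2: data parity 0, sent rp 0 → ok
  r3: data parity 1, sent rp 0 → mismatch
  r4: data parity 0, sent rp 0 → ok
Recompute each column's even parity and compare to cp:
  c0: data parity 0, sent cp 1 → mismatch
  c1: data parity 1, sent cp 1 → ok
  c2: data parity 0, sent cp 0 → ok
Exactly one row (r3) and one column (c0) fail → the flipped bit is at their intersection.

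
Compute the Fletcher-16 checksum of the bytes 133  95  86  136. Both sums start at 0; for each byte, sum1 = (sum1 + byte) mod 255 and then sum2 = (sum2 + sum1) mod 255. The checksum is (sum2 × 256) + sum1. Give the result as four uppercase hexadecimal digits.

69C3

Running sums (mod 255):
  after byte 0 (133): sum1=133, sum2=133
  after byte 1 (95): sum1=228, sum2=106
  after byte 2 (86): sum1=59, sum2=165
  after byte 3 (136): sum1=195, sum2=105
Checksum = sum2·256 + sum1 = 105·256 + 195 = 27075 = 0x69C3.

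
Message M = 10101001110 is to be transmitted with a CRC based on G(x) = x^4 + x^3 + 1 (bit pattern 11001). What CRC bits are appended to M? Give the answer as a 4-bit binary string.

0110

Append 4 zeros: 101010011100000. Divide by 11001 (XOR where the leading bit is 1):
  pos 0: 10101 XOR 11001 = 01100
  pos 1: 11000 XOR 11001 = 00001
  pos 5: 10111 XOR 11001 = 01110
  pos 6: 11100 XOR 11001 = 00101
  pos 8: 10100 XOR 11001 = 01101
  pos 9: 11010 XOR 11001 = 00011
Remainder (last 4 bits) = 0110. This is the CRC / FCS.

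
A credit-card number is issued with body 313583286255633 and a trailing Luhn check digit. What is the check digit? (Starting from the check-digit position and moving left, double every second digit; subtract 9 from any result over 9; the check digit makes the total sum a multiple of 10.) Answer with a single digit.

Partial digits right→left: 3 3 6 5 5 2 6 8 2 3 8 5 3 1 3
Double every second digit counting from the check-digit position (so the 1st, 3rd, 5th, ... of the partial from the right).
  doubled (with −9 where >9): 6 3 1 3 4 7 6 6 → sum 36
  kept as-is: 3 5 2 8 3 5 1 → sum 27
Total = 36 + 27 = 63.
Check digit = (10 − (63 mod 10)) mod 10 = 7.

7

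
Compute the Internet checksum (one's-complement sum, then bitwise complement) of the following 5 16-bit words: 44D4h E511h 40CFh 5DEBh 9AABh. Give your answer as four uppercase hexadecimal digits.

9CB3

One's-complement addition (fold any carry out of bit 15 back into bit 0):
  0x44D4 + 0xE511 = 0x129E5 → wrap carry → 0x29E6
  0x29E6 + 0x40CF = 0x06AB5
  0x6AB5 + 0x5DEB = 0x0C8A0
  0xC8A0 + 0x9AAB = 0x1634B → wrap carry → 0x634C
One's-complement sum = 0x634C.
Checksum = ~0x634C & 0xFFFF = 0x9CB3.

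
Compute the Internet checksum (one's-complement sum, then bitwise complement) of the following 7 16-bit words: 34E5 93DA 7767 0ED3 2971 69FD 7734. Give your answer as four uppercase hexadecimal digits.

A662

One's-complement addition (fold any carry out of bit 15 back into bit 0):
  0x34E5 + 0x93DA = 0x0C8BF
  0xC8BF + 0x7767 = 0x14026 → wrap carry → 0x4027
  0x4027 + 0x0ED3 = 0x04EFA
  0x4EFA + 0x2971 = 0x0786B
  0x786B + 0x69FD = 0x0E268
  0xE268 + 0x7734 = 0x1599C → wrap carry → 0x599D
One's-complement sum = 0x599D.
Checksum = ~0x599D & 0xFFFF = 0xA662.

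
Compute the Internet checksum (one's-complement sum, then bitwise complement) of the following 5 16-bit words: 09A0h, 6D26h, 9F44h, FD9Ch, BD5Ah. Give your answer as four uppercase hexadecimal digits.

2EFD

One's-complement addition (fold any carry out of bit 15 back into bit 0):
  0x09A0 + 0x6D26 = 0x076C6
  0x76C6 + 0x9F44 = 0x1160A → wrap carry → 0x160B
  0x160B + 0xFD9C = 0x113A7 → wrap carry → 0x13A8
  0x13A8 + 0xBD5A = 0x0D102
One's-complement sum = 0xD102.
Checksum = ~0xD102 & 0xFFFF = 0x2EFD.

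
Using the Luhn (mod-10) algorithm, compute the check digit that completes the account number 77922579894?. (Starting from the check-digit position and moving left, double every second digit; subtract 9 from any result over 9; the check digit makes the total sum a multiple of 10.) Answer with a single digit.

Partial digits right→left: 4 9 8 9 7 5 2 2 9 7 7
Double every second digit counting from the check-digit position (so the 1st, 3rd, 5th, ... of the partial from the right).
  doubled (with −9 where >9): 8 7 5 4 9 5 → sum 38
  kept as-is: 9 9 5 2 7 → sum 32
Total = 38 + 32 = 70.
Check digit = (10 − (70 mod 10)) mod 10 = 0.

0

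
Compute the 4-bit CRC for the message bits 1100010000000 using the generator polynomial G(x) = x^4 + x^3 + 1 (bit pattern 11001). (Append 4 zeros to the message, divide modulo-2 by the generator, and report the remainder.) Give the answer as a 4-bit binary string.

1110

Append 4 zeros: 11000100000000000. Divide by 11001 (XOR where the leading bit is 1):
  pos 0: 11000 XOR 11001 = 00001
  pos 4: 11000 XOR 11001 = 00001
  pos 8: 10000 XOR 11001 = 01001
  pos 9: 10010 XOR 11001 = 01011
  pos 10: 10110 XOR 11001 = 01111
  pos 11: 11110 XOR 11001 = 00111
Remainder (last 4 bits) = 1110. This is the CRC / FCS.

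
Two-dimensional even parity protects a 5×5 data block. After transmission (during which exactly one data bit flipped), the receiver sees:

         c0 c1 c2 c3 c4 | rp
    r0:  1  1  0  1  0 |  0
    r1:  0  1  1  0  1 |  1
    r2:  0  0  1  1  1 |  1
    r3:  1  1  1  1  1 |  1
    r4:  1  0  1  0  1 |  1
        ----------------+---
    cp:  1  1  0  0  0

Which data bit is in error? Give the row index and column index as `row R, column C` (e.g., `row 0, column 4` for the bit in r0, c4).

Recompute each row's even parity and compare to rp:
  r0: data parity 1, sent rp 0 → mismatch
  r1: data parity 1, sent rp 1 → ok
  r2: data parity 1, sent rp 1 → ok
  r3: data parity 1, sent rp 1 → ok
  r4: data parity 1, sent rp 1 → ok
Recompute each column's even parity and compare to cp:
  c0: data parity 1, sent cp 1 → ok
  c1: data parity 1, sent cp 1 → ok
  c2: data parity 0, sent cp 0 → ok
  c3: data parity 1, sent cp 0 → mismatch
  c4: data parity 0, sent cp 0 → ok
Exactly one row (r0) and one column (c3) fail → the flipped bit is at their intersection.

row 0, column 3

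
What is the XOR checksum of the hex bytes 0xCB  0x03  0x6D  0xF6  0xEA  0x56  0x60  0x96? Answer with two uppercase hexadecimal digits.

19

XOR the bytes together:
  start with 0xCB
  0xCB ⊕ 0x03 = 0xC8
  0xC8 ⊕ 0x6D = 0xA5
  0xA5 ⊕ 0xF6 = 0x53
  0x53 ⊕ 0xEA = 0xB9
  0xB9 ⊕ 0x56 = 0xEF
  0xEF ⊕ 0x60 = 0x8F
  0x8F ⊕ 0x96 = 0x19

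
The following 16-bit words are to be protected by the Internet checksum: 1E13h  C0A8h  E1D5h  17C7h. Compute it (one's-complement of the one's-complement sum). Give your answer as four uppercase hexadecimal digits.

27A7

One's-complement addition (fold any carry out of bit 15 back into bit 0):
  0x1E13 + 0xC0A8 = 0x0DEBB
  0xDEBB + 0xE1D5 = 0x1C090 → wrap carry → 0xC091
  0xC091 + 0x17C7 = 0x0D858
One's-complement sum = 0xD858.
Checksum = ~0xD858 & 0xFFFF = 0x27A7.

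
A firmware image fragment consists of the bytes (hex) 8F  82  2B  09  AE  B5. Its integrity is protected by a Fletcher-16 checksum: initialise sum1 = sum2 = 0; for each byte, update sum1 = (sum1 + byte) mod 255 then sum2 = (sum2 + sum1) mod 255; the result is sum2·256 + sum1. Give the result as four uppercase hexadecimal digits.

Running sums (mod 255):
  after byte 0 (8F): sum1=143, sum2=143
  after byte 1 (82): sum1=18, sum2=161
  after byte 2 (2B): sum1=61, sum2=222
  after byte 3 (09): sum1=70, sum2=37
  after byte 4 (AE): sum1=244, sum2=26
  after byte 5 (B5): sum1=170, sum2=196
Checksum = sum2·256 + sum1 = 196·256 + 170 = 50346 = 0xC4AA.

C4AA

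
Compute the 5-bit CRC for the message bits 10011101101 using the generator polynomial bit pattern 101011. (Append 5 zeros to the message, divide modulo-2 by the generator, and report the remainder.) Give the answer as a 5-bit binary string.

Append 5 zeros: 1001110110100000. Divide by 101011 (XOR where the leading bit is 1):
  pos 0: 100111 XOR 101011 = 001100
  pos 2: 110001 XOR 101011 = 011010
  pos 3: 110101 XOR 101011 = 011110
  pos 4: 111100 XOR 101011 = 010111
  pos 5: 101111 XOR 101011 = 000100
  pos 8: 100000 XOR 101011 = 001011
  pos 10: 101100 XOR 101011 = 000111
Remainder (last 5 bits) = 00111. This is the CRC / FCS.

00111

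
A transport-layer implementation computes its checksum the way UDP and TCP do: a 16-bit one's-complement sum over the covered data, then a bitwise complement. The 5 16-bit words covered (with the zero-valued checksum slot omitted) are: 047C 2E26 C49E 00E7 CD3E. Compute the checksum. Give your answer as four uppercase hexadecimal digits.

One's-complement addition (fold any carry out of bit 15 back into bit 0):
  0x047C + 0x2E26 = 0x032A2
  0x32A2 + 0xC49E = 0x0F740
  0xF740 + 0x00E7 = 0x0F827
  0xF827 + 0xCD3E = 0x1C565 → wrap carry → 0xC566
One's-complement sum = 0xC566.
Checksum = ~0xC566 & 0xFFFF = 0x3A99.

3A99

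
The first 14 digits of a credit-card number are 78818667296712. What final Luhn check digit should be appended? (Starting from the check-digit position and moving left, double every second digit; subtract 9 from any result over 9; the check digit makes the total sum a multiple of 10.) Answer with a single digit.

7

Partial digits right→left: 2 1 7 6 9 2 7 6 6 8 1 8 8 7
Double every second digit counting from the check-digit position (so the 1st, 3rd, 5th, ... of the partial from the right).
  doubled (with −9 where >9): 4 5 9 5 3 2 7 → sum 35
  kept as-is: 1 6 2 6 8 8 7 → sum 38
Total = 35 + 38 = 73.
Check digit = (10 − (73 mod 10)) mod 10 = 7.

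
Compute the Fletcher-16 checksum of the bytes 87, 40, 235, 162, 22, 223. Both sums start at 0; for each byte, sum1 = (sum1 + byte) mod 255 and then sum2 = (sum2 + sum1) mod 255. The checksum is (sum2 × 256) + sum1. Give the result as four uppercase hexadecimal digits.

7804

Running sums (mod 255):
  after byte 0 (87): sum1=87, sum2=87
  after byte 1 (40): sum1=127, sum2=214
  after byte 2 (235): sum1=107, sum2=66
  after byte 3 (162): sum1=14, sum2=80
  after byte 4 (22): sum1=36, sum2=116
  after byte 5 (223): sum1=4, sum2=120
Checksum = sum2·256 + sum1 = 120·256 + 4 = 30724 = 0x7804.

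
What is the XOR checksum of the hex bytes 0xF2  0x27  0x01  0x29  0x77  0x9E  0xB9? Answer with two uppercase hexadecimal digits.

XOR the bytes together:
  start with 0xF2
  0xF2 ⊕ 0x27 = 0xD5
  0xD5 ⊕ 0x01 = 0xD4
  0xD4 ⊕ 0x29 = 0xFD
  0xFD ⊕ 0x77 = 0x8A
  0x8A ⊕ 0x9E = 0x14
  0x14 ⊕ 0xB9 = 0xAD

AD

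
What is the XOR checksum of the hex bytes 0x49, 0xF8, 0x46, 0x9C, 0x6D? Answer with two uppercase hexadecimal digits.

XOR the bytes together:
  start with 0x49
  0x49 ⊕ 0xF8 = 0xB1
  0xB1 ⊕ 0x46 = 0xF7
  0xF7 ⊕ 0x9C = 0x6B
  0x6B ⊕ 0x6D = 0x06

06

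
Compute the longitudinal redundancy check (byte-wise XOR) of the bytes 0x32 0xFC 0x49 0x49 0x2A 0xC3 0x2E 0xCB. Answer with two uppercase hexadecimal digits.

XOR the bytes together:
  start with 0x32
  0x32 ⊕ 0xFC = 0xCE
  0xCE ⊕ 0x49 = 0x87
  0x87 ⊕ 0x49 = 0xCE
  0xCE ⊕ 0x2A = 0xE4
  0xE4 ⊕ 0xC3 = 0x27
  0x27 ⊕ 0x2E = 0x09
  0x09 ⊕ 0xCB = 0xC2

C2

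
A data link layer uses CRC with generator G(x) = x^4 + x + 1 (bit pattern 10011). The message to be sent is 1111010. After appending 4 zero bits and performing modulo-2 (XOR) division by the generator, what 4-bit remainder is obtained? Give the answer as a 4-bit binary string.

0101

Append 4 zeros: 11110100000. Divide by 10011 (XOR where the leading bit is 1):
  pos 0: 11110 XOR 10011 = 01101
  pos 1: 11011 XOR 10011 = 01000
  pos 2: 10000 XOR 10011 = 00011
  pos 5: 11000 XOR 10011 = 01011
  pos 6: 10110 XOR 10011 = 00101
Remainder (last 4 bits) = 0101. This is the CRC / FCS.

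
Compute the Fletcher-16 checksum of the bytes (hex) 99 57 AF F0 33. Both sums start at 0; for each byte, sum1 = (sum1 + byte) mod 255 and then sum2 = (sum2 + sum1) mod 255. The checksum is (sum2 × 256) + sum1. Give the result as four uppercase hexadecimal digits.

81C4

Running sums (mod 255):
  after byte 0 (99): sum1=153, sum2=153
  after byte 1 (57): sum1=240, sum2=138
  after byte 2 (AF): sum1=160, sum2=43
  after byte 3 (F0): sum1=145, sum2=188
  after byte 4 (33): sum1=196, sum2=129
Checksum = sum2·256 + sum1 = 129·256 + 196 = 33220 = 0x81C4.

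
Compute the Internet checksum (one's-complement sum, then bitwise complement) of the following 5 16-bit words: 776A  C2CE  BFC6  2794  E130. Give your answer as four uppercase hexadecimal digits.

FD3A

One's-complement addition (fold any carry out of bit 15 back into bit 0):
  0x776A + 0xC2CE = 0x13A38 → wrap carry → 0x3A39
  0x3A39 + 0xBFC6 = 0x0F9FF
  0xF9FF + 0x2794 = 0x12193 → wrap carry → 0x2194
  0x2194 + 0xE130 = 0x102C4 → wrap carry → 0x02C5
One's-complement sum = 0x02C5.
Checksum = ~0x02C5 & 0xFFFF = 0xFD3A.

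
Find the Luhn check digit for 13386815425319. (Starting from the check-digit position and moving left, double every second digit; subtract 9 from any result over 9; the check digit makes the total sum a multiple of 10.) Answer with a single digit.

Partial digits right→left: 9 1 3 5 2 4 5 1 8 6 8 3 3 1
Double every second digit counting from the check-digit position (so the 1st, 3rd, 5th, ... of the partial from the right).
  doubled (with −9 where >9): 9 6 4 1 7 7 6 → sum 40
  kept as-is: 1 5 4 1 6 3 1 → sum 21
Total = 40 + 21 = 61.
Check digit = (10 − (61 mod 10)) mod 10 = 9.

9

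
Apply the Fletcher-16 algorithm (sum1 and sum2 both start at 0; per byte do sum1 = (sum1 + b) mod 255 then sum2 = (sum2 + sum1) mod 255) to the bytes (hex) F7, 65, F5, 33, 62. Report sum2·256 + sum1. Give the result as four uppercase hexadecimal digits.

18E8

Running sums (mod 255):
  after byte 0 (F7): sum1=247, sum2=247
  after byte 1 (65): sum1=93, sum2=85
  after byte 2 (F5): sum1=83, sum2=168
  after byte 3 (33): sum1=134, sum2=47
  after byte 4 (62): sum1=232, sum2=24
Checksum = sum2·256 + sum1 = 24·256 + 232 = 6376 = 0x18E8.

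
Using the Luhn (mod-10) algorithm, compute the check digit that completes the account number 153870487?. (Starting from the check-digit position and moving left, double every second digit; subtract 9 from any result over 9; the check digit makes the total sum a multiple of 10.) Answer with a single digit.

Partial digits right→left: 7 8 4 0 7 8 3 5 1
Double every second digit counting from the check-digit position (so the 1st, 3rd, 5th, ... of the partial from the right).
  doubled (with −9 where >9): 5 8 5 6 2 → sum 26
  kept as-is: 8 0 8 5 → sum 21
Total = 26 + 21 = 47.
Check digit = (10 − (47 mod 10)) mod 10 = 3.

3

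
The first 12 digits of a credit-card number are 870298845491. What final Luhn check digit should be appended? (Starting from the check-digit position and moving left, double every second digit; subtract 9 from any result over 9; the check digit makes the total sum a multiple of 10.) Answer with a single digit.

7

Partial digits right→left: 1 9 4 5 4 8 8 9 2 0 7 8
Double every second digit counting from the check-digit position (so the 1st, 3rd, 5th, ... of the partial from the right).
  doubled (with −9 where >9): 2 8 8 7 4 5 → sum 34
  kept as-is: 9 5 8 9 0 8 → sum 39
Total = 34 + 39 = 73.
Check digit = (10 − (73 mod 10)) mod 10 = 7.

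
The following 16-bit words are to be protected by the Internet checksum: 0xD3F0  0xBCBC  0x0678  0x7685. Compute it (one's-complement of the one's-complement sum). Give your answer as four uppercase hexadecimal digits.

F254

One's-complement addition (fold any carry out of bit 15 back into bit 0):
  0xD3F0 + 0xBCBC = 0x190AC → wrap carry → 0x90AD
  0x90AD + 0x0678 = 0x09725
  0x9725 + 0x7685 = 0x10DAA → wrap carry → 0x0DAB
One's-complement sum = 0x0DAB.
Checksum = ~0x0DAB & 0xFFFF = 0xF254.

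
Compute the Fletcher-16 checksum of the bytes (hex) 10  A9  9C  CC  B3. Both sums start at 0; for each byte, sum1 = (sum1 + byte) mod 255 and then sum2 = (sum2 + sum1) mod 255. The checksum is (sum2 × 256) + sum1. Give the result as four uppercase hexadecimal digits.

1AD6

Running sums (mod 255):
  after byte 0 (10): sum1=16, sum2=16
  after byte 1 (A9): sum1=185, sum2=201
  after byte 2 (9C): sum1=86, sum2=32
  after byte 3 (CC): sum1=35, sum2=67
  after byte 4 (B3): sum1=214, sum2=26
Checksum = sum2·256 + sum1 = 26·256 + 214 = 6870 = 0x1AD6.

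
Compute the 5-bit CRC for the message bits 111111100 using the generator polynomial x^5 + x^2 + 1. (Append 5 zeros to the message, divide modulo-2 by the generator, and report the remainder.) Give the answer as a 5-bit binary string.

Append 5 zeros: 11111110000000. Divide by 100101 (XOR where the leading bit is 1):
  pos 0: 111111 XOR 100101 = 011010
  pos 1: 110101 XOR 100101 = 010000
  pos 2: 100000 XOR 100101 = 000101
  pos 5: 101000 XOR 100101 = 001101
  pos 7: 110100 XOR 100101 = 010001
  pos 8: 100010 XOR 100101 = 000111
Remainder (last 5 bits) = 00111. This is the CRC / FCS.

00111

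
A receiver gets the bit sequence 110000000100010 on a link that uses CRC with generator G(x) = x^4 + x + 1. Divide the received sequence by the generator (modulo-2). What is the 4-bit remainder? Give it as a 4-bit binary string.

0000

Modulo-2 division of 110000000100010 by 10011:
  pos 0: 11000 XOR 10011 = 01011
  pos 1: 10110 XOR 10011 = 00101
  pos 3: 10100 XOR 10011 = 00111
  pos 5: 11101 XOR 10011 = 01110
  pos 6: 11100 XOR 10011 = 01111
  pos 7: 11110 XOR 10011 = 01101
  pos 8: 11010 XOR 10011 = 01001
  pos 9: 10011 XOR 10011 = 00000
Remainder = 0000 (zero — the frame passes the CRC check).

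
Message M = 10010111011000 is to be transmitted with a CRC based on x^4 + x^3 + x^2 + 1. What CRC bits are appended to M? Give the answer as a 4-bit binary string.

1000

Append 4 zeros: 100101110110000000. Divide by 11101 (XOR where the leading bit is 1):
  pos 0: 10010 XOR 11101 = 01111
  pos 1: 11111 XOR 11101 = 00010
  pos 4: 10110 XOR 11101 = 01011
  pos 5: 10111 XOR 11101 = 01010
  pos 6: 10101 XOR 11101 = 01000
  pos 7: 10000 XOR 11101 = 01101
  pos 8: 11010 XOR 11101 = 00111
  pos 10: 11100 XOR 11101 = 00001
Remainder (last 4 bits) = 1000. This is the CRC / FCS.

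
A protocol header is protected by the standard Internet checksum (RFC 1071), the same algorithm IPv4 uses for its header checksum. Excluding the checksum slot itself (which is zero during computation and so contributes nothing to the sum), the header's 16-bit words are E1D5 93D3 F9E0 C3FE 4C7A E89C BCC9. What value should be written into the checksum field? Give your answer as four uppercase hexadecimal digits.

One's-complement addition (fold any carry out of bit 15 back into bit 0):
  0xE1D5 + 0x93D3 = 0x175A8 → wrap carry → 0x75A9
  0x75A9 + 0xF9E0 = 0x16F89 → wrap carry → 0x6F8A
  0x6F8A + 0xC3FE = 0x13388 → wrap carry → 0x3389
  0x3389 + 0x4C7A = 0x08003
  0x8003 + 0xE89C = 0x1689F → wrap carry → 0x68A0
  0x68A0 + 0xBCC9 = 0x12569 → wrap carry → 0x256A
One's-complement sum = 0x256A.
Checksum = ~0x256A & 0xFFFF = 0xDA95.

DA95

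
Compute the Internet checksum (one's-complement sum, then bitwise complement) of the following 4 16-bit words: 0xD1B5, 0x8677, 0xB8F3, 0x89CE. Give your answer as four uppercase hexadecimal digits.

One's-complement addition (fold any carry out of bit 15 back into bit 0):
  0xD1B5 + 0x8677 = 0x1582C → wrap carry → 0x582D
  0x582D + 0xB8F3 = 0x11120 → wrap carry → 0x1121
  0x1121 + 0x89CE = 0x09AEF
One's-complement sum = 0x9AEF.
Checksum = ~0x9AEF & 0xFFFF = 0x6510.

6510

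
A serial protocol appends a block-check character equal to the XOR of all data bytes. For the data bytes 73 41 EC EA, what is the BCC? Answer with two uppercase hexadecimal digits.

XOR the bytes together:
  start with 0x73
  0x73 ⊕ 0x41 = 0x32
  0x32 ⊕ 0xEC = 0xDE
  0xDE ⊕ 0xEA = 0x34

34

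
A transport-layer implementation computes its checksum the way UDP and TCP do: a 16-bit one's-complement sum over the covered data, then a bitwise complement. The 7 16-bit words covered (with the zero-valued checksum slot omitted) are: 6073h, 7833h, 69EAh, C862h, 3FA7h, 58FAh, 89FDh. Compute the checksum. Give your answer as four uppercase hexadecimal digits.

One's-complement addition (fold any carry out of bit 15 back into bit 0):
  0x6073 + 0x7833 = 0x0D8A6
  0xD8A6 + 0x69EA = 0x14290 → wrap carry → 0x4291
  0x4291 + 0xC862 = 0x10AF3 → wrap carry → 0x0AF4
  0x0AF4 + 0x3FA7 = 0x04A9B
  0x4A9B + 0x58FA = 0x0A395
  0xA395 + 0x89FD = 0x12D92 → wrap carry → 0x2D93
One's-complement sum = 0x2D93.
Checksum = ~0x2D93 & 0xFFFF = 0xD26C.

D26C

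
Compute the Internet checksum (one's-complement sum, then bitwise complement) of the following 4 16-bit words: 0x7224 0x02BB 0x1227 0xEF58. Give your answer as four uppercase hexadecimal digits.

89A0

One's-complement addition (fold any carry out of bit 15 back into bit 0):
  0x7224 + 0x02BB = 0x074DF
  0x74DF + 0x1227 = 0x08706
  0x8706 + 0xEF58 = 0x1765E → wrap carry → 0x765F
One's-complement sum = 0x765F.
Checksum = ~0x765F & 0xFFFF = 0x89A0.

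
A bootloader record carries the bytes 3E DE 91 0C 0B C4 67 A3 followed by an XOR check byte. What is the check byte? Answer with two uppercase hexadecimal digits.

76

XOR the bytes together:
  start with 0x3E
  0x3E ⊕ 0xDE = 0xE0
  0xE0 ⊕ 0x91 = 0x71
  0x71 ⊕ 0x0C = 0x7D
  0x7D ⊕ 0x0B = 0x76
  0x76 ⊕ 0xC4 = 0xB2
  0xB2 ⊕ 0x67 = 0xD5
  0xD5 ⊕ 0xA3 = 0x76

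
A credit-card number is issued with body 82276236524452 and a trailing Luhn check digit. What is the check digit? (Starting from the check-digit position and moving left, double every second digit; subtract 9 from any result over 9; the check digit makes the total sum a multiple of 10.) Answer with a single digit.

5

Partial digits right→left: 2 5 4 4 2 5 6 3 2 6 7 2 2 8
Double every second digit counting from the check-digit position (so the 1st, 3rd, 5th, ... of the partial from the right).
  doubled (with −9 where >9): 4 8 4 3 4 5 4 → sum 32
  kept as-is: 5 4 5 3 6 2 8 → sum 33
Total = 32 + 33 = 65.
Check digit = (10 − (65 mod 10)) mod 10 = 5.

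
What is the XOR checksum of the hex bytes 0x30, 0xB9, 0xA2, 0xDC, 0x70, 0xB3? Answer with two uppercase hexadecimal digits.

34

XOR the bytes together:
  start with 0x30
  0x30 ⊕ 0xB9 = 0x89
  0x89 ⊕ 0xA2 = 0x2B
  0x2B ⊕ 0xDC = 0xF7
  0xF7 ⊕ 0x70 = 0x87
  0x87 ⊕ 0xB3 = 0x34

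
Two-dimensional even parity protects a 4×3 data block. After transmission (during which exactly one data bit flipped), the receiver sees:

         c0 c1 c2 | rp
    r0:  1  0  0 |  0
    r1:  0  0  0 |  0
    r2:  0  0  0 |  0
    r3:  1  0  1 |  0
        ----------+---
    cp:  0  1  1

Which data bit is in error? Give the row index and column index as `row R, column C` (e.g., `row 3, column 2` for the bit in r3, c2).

row 0, column 1

Recompute each row's even parity and compare to rp:
  r0: data parity 1, sent rp 0 → mismatch
  r1: data parity 0, sent rp 0 → ok
  r2: data parity 0, sent rp 0 → ok
  r3: data parity 0, sent rp 0 → ok
Recompute each column's even parity and compare to cp:
  c0: data parity 0, sent cp 0 → ok
  c1: data parity 0, sent cp 1 → mismatch
  c2: data parity 1, sent cp 1 → ok
Exactly one row (r0) and one column (c1) fail → the flipped bit is at their intersection.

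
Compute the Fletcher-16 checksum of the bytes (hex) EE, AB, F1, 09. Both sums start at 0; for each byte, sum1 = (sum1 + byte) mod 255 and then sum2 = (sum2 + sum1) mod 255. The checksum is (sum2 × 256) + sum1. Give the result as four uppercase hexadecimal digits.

Running sums (mod 255):
  after byte 0 (EE): sum1=238, sum2=238
  after byte 1 (AB): sum1=154, sum2=137
  after byte 2 (F1): sum1=140, sum2=22
  after byte 3 (09): sum1=149, sum2=171
Checksum = sum2·256 + sum1 = 171·256 + 149 = 43925 = 0xAB95.

AB95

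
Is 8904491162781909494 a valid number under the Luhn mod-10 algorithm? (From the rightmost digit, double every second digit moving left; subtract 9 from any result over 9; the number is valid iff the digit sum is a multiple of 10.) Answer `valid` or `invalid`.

From the right, keep odd positions and double even positions (subtract 9 from any doubled value over 9):
  doubled (positions 2,4,...): 9 9 9 7 4 2 9 8 9 → sum 66
  kept (positions 1,3,...): 4 4 0 1 7 6 1 4 0 8 → sum 35
Total = 101.
101 mod 10 = 1, so the number is invalid.

invalid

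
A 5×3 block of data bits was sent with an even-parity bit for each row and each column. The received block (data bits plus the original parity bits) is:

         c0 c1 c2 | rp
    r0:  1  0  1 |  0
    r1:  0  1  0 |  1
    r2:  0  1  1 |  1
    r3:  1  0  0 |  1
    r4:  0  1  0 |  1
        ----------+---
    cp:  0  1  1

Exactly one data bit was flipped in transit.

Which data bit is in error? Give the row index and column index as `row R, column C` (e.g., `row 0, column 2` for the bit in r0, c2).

Recompute each row's even parity and compare to rp:
  r0: data parity 0, sent rp 0 → ok
  r1: data parity 1, sent rp 1 → ok
  r2: data parity 0, sent rp 1 → mismatch
  r3: data parity 1, sent rp 1 → ok
  r4: data parity 1, sent rp 1 → ok
Recompute each column's even parity and compare to cp:
  c0: data parity 0, sent cp 0 → ok
  c1: data parity 1, sent cp 1 → ok
  c2: data parity 0, sent cp 1 → mismatch
Exactly one row (r2) and one column (c2) fail → the flipped bit is at their intersection.

row 2, column 2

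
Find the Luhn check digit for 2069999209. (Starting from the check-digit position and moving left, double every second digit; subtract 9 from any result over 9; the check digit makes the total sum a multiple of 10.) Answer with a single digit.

3

Partial digits right→left: 9 0 2 9 9 9 9 6 0 2
Double every second digit counting from the check-digit position (so the 1st, 3rd, 5th, ... of the partial from the right).
  doubled (with −9 where >9): 9 4 9 9 0 → sum 31
  kept as-is: 0 9 9 6 2 → sum 26
Total = 31 + 26 = 57.
Check digit = (10 − (57 mod 10)) mod 10 = 3.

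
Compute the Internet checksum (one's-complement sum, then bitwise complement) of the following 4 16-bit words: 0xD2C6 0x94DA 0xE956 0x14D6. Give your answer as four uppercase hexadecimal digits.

9A31

One's-complement addition (fold any carry out of bit 15 back into bit 0):
  0xD2C6 + 0x94DA = 0x167A0 → wrap carry → 0x67A1
  0x67A1 + 0xE956 = 0x150F7 → wrap carry → 0x50F8
  0x50F8 + 0x14D6 = 0x065CE
One's-complement sum = 0x65CE.
Checksum = ~0x65CE & 0xFFFF = 0x9A31.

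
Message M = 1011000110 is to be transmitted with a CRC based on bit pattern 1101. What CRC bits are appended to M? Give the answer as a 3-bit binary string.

Append 3 zeros: 1011000110000. Divide by 1101 (XOR where the leading bit is 1):
  pos 0: 1011 XOR 1101 = 0110
  pos 1: 1100 XOR 1101 = 0001
  pos 4: 1001 XOR 1101 = 0100
  pos 5: 1001 XOR 1101 = 0100
  pos 6: 1000 XOR 1101 = 0101
  pos 7: 1010 XOR 1101 = 0111
  pos 8: 1110 XOR 1101 = 0011
Remainder (last 3 bits) = 110. This is the CRC / FCS.

110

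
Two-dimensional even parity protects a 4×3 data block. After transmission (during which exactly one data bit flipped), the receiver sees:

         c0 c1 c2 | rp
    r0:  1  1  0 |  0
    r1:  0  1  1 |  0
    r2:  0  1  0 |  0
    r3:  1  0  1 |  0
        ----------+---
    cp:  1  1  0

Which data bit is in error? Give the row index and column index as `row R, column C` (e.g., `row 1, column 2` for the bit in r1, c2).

row 2, column 0

Recompute each row's even parity and compare to rp:
  r0: data parity 0, sent rp 0 → ok
  r1: data parity 0, sent rp 0 → ok
  r2: data parity 1, sent rp 0 → mismatch
  r3: data parity 0, sent rp 0 → ok
Recompute each column's even parity and compare to cp:
  c0: data parity 0, sent cp 1 → mismatch
  c1: data parity 1, sent cp 1 → ok
  c2: data parity 0, sent cp 0 → ok
Exactly one row (r2) and one column (c0) fail → the flipped bit is at their intersection.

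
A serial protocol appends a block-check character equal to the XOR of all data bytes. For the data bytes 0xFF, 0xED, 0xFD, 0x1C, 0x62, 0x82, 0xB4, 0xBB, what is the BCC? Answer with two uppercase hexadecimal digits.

1C

XOR the bytes together:
  start with 0xFF
  0xFF ⊕ 0xED = 0x12
  0x12 ⊕ 0xFD = 0xEF
  0xEF ⊕ 0x1C = 0xF3
  0xF3 ⊕ 0x62 = 0x91
  0x91 ⊕ 0x82 = 0x13
  0x13 ⊕ 0xB4 = 0xA7
  0xA7 ⊕ 0xBB = 0x1C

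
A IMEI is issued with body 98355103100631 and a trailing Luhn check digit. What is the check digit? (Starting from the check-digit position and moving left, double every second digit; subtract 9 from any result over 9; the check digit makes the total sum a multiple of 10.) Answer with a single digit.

8

Partial digits right→left: 1 3 6 0 0 1 3 0 1 5 5 3 8 9
Double every second digit counting from the check-digit position (so the 1st, 3rd, 5th, ... of the partial from the right).
  doubled (with −9 where >9): 2 3 0 6 2 1 7 → sum 21
  kept as-is: 3 0 1 0 5 3 9 → sum 21
Total = 21 + 21 = 42.
Check digit = (10 − (42 mod 10)) mod 10 = 8.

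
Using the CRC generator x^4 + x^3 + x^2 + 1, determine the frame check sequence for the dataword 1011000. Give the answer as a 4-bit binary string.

1011

Append 4 zeros: 10110000000. Divide by 11101 (XOR where the leading bit is 1):
  pos 0: 10110 XOR 11101 = 01011
  pos 1: 10110 XOR 11101 = 01011
  pos 2: 10110 XOR 11101 = 01011
  pos 3: 10110 XOR 11101 = 01011
  pos 4: 10110 XOR 11101 = 01011
  pos 5: 10110 XOR 11101 = 01011
  pos 6: 10110 XOR 11101 = 01011
Remainder (last 4 bits) = 1011. This is the CRC / FCS.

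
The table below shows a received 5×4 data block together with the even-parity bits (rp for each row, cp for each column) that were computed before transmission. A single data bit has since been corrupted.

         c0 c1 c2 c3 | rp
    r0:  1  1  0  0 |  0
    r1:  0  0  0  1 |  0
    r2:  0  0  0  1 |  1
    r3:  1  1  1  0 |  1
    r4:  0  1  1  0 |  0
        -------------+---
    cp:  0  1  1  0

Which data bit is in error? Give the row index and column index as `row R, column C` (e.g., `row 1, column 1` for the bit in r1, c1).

row 1, column 2

Recompute each row's even parity and compare to rp:
  r0: data parity 0, sent rp 0 → ok
  r1: data parity 1, sent rp 0 → mismatch
  r2: data parity 1, sent rp 1 → ok
  r3: data parity 1, sent rp 1 → ok
  r4: data parity 0, sent rp 0 → ok
Recompute each column's even parity and compare to cp:
  c0: data parity 0, sent cp 0 → ok
  c1: data parity 1, sent cp 1 → ok
  c2: data parity 0, sent cp 1 → mismatch
  c3: data parity 0, sent cp 0 → ok
Exactly one row (r1) and one column (c2) fail → the flipped bit is at their intersection.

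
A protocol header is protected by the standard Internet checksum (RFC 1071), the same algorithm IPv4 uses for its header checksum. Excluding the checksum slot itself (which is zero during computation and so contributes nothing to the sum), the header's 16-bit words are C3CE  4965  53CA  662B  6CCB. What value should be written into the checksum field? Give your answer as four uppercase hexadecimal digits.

One's-complement addition (fold any carry out of bit 15 back into bit 0):
  0xC3CE + 0x4965 = 0x10D33 → wrap carry → 0x0D34
  0x0D34 + 0x53CA = 0x060FE
  0x60FE + 0x662B = 0x0C729
  0xC729 + 0x6CCB = 0x133F4 → wrap carry → 0x33F5
One's-complement sum = 0x33F5.
Checksum = ~0x33F5 & 0xFFFF = 0xCC0A.

CC0A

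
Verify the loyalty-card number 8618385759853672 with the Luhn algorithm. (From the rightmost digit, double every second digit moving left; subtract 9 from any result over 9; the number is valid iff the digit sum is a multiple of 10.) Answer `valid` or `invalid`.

From the right, keep odd positions and double even positions (subtract 9 from any doubled value over 9):
  doubled (positions 2,4,...): 5 6 7 1 1 6 2 7 → sum 35
  kept (positions 1,3,...): 2 6 5 9 7 8 8 6 → sum 51
Total = 86.
86 mod 10 = 6, so the number is invalid.

invalid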